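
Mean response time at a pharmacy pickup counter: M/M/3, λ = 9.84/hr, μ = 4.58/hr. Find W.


a = 2.1485; ρ = 0.7162; P₀ = 0.088656
Lq = P₀·a^c·ρ/(c!(1−ρ)²) = 1.30256
Wq = Lq/λ = 1.30256/9.84 = 0.13237 hr
W = Wq + 1/μ = 0.13237 + 0.21834 = 0.35071 hr

Final: 0.35071 hr


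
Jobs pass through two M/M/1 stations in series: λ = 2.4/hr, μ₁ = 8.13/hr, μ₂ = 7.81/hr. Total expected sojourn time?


Each node sees arrival rate λ = 2.4/hr (tandem ⇒ throughput preserved).
W₁ = 1/(μ₁−λ) = 1/(8.13−2.4) = 0.17452 hr
W₂ = 1/(μ₂−λ) = 1/(7.81−2.4) = 0.18484 hr
W_total = W₁ + W₂ = 0.17452 + 0.18484 = 0.35936 hr

Final: 0.35936 hr


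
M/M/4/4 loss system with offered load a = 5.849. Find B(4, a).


B(c,a) = (a^c/c!) / Σ_{k=0}^{c} a^k/k!
a^4/4! = 48.765788
Σ terms (k=0..4): 1.00000 + 5.84900 + 17.10540 + 33.34983 + 48.76579 = 106.070017
B = 48.765788/106.070017 = 0.459751

Final: 0.459751


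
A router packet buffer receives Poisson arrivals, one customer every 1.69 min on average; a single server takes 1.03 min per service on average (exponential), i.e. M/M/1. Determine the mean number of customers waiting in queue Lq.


λ = 60/1.69 = 35.5030 /hr
μ = 60/1.03 = 58.2524 /hr
ρ = λ/μ = 35.5030/58.2524 = 0.6095
Lq = ρ²/(1−ρ) = 0.3715/0.3905 = 0.9511

Final: 0.9511


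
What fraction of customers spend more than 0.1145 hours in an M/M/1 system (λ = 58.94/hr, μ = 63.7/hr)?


W ~ Exponential(μ−λ) for M/M/1.
μ − λ = 63.7 − 58.94 = 4.7600
P(W > t) = e^{−(μ−λ)t} = e^{−0.5450} = 0.579830

Final: 0.579830


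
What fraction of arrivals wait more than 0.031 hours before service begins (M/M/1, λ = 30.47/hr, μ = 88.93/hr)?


ρ = 30.47/88.93 = 0.3426
P(Wq > t) = ρ·e^{−(μ−λ)t} = 0.3426·e^{−1.8123}
= 0.3426·0.163285 = 0.055946

Final: 0.055946


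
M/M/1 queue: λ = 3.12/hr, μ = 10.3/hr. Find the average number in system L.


ρ = λ/μ = 3.12/10.3 = 0.3029
L = ρ/(1−ρ) = 0.3029/(1 − 0.3029) = 0.3029/0.6971 = 0.4345

Final: 0.4345


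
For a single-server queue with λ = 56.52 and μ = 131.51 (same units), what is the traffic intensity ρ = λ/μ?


ρ = λ/μ = 56.52/131.51 = 0.4298

Final: 0.4298


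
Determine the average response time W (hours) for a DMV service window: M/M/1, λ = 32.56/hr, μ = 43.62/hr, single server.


W = 1/(μ−λ) = 1/(43.62 − 32.56) = 1/11.06 = 0.09042 hr

Final: 0.09042 hr


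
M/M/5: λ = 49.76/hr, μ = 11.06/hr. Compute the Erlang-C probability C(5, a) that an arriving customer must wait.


a = λ/μ = 4.4991; ρ = a/5 = 0.8998
P₀ = 0.004970 (from M/M/c formula)
C(c,a) = [a^c/(c!(1−ρ))]·P₀ = [1843.42819/(120·0.1002)]·0.004970
= 153.34172·0.004970 = 0.762089

Final: 0.762089


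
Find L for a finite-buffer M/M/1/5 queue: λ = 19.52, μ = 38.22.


ρ = 19.52/38.22 = 0.5107
L = ρ[1 − (K+1)ρ^K + Kρ^(K+1)] / [(1−ρ)(1−ρ^(K+1))]
Numerator: 0.5107·(1 − 6·0.034749 + 5·0.017747) = 0.449563
Denominator: (0.4893)·(0.982253) = 0.480589
L = 0.449563/0.480589 = 0.9354

Final: 0.9354


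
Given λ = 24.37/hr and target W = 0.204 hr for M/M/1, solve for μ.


W = 1/(μ−λ) ⇒ μ − λ = 1/W = 1/0.204 = 4.9020
μ = λ + 1/W = 24.37 + 4.9020 = 29.2720 per hr

Final: 29.2720 /hr


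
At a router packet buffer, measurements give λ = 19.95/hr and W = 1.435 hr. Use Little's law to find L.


L = λW = 19.95·1.435 = 28.6283

Final: 28.6283


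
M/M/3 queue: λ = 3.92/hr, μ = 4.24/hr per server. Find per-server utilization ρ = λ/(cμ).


ρ = λ/(cμ) = 3.92/(3·4.24) = 3.92/12.72 = 0.3082

Final: 0.3082


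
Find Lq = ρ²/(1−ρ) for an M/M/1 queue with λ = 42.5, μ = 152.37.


ρ = 42.5/152.37 = 0.2789
Lq = ρ²/(1−ρ) = 0.07780/0.7211 = 0.1079

Final: 0.1079


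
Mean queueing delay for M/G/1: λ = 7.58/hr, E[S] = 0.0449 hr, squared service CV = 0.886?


ρ = λ·E[S] = 7.58·0.0449 = 0.3403
E[S²] = E[S]²(1+C_s²) = 0.0449²·(1+0.886) = 0.003802
Wq = λ·E[S²]/(2(1−ρ)) = 7.58·0.003802/(2·0.6597) = 0.02185 hr

Final: 0.02185 hr


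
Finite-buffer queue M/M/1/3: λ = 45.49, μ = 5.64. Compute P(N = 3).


ρ = λ/μ = 45.49/5.64 = 8.0656
P_K = (1−ρ)ρ^K/(1−ρ^(K+1)) = (-7.0656·524.699317)/(1 − 4232.016296)
= -3707.316980/-4231.016296 = 0.876224

Final: 0.876224


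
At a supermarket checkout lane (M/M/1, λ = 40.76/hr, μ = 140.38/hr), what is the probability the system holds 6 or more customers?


ρ = 40.76/140.38 = 0.2904
P(N ≥ n) = ρ^n = 0.2904^6 = 0.0005992

Final: 0.0005992


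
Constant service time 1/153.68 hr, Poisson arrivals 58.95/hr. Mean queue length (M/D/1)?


ρ = 58.95/153.68 = 0.3836
M/D/1: Lq = ρ²/(2(1−ρ)) = 0.1471/(2·0.6164) = 0.11935

Final: 0.11935


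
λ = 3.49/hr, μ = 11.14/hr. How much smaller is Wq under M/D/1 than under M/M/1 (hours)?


ρ = 3.49/11.14 = 0.3133
Wq(M/M/1) = ρ/(μ−λ) = 0.3133/7.65 = 0.04095 hr
Wq(M/D/1) = ρ/(2(μ−λ)) = 0.02048 hr
Savings = 0.04095 − 0.02048 = 0.02048 hr

Final: 0.02048 hr


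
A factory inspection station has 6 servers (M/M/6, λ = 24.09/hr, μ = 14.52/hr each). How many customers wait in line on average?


a = λ/μ = 1.6591; ρ = a/6 = 0.2765
P₀ = 0.190223
Lq = P₀·a^c·ρ / (c!·(1−ρ)²) = 0.190223·20.85552·0.2765/(720·0.52343)
= 0.002911

Final: 0.002911


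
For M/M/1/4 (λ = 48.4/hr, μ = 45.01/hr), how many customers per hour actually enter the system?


ρ = 1.0753; P_K = (1−ρ)ρ^4/(1−ρ^5) = 0.230046
λ_eff = λ(1 − P_K) = 48.4·(1 − 0.230046) = 48.4·0.769954 = 37.2658 /hr

Final: 37.2658 /hr


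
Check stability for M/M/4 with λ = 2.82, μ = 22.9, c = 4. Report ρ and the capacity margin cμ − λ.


Total capacity cμ = 4·22.9 = 91.60/hr
ρ = λ/(cμ) = 2.82/91.60 = 0.03079
Stable ⇔ ρ < 1: YES
Spare capacity = cμ − λ = 91.60 − 2.82 = 88.78/hr

Final: ρ = 0.03079; stable; margin = 88.78/hr


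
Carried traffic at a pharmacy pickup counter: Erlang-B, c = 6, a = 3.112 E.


B(6,3.112) = 0.058462 (Erlang-B)
Carried load = a(1 − B) = 3.112·(1 − 0.058462) = 3.112·0.941538 = 2.9301 E

Final: 2.9301 Erlangs


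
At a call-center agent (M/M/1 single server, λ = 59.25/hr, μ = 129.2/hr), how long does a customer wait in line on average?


ρ = 59.25/129.2 = 0.4586
Wq = ρ/(μ−λ) = 0.4586/(129.2 − 59.25) = 0.4586/69.95 = 0.006556 hr

Final: 0.006556 hr


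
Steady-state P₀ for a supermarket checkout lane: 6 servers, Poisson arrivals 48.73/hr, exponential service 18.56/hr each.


a = λ/μ = 48.73/18.56 = 2.6255; ρ = a/c = 0.4376
Σ_{k=0}^{5} a^k/k! (terms k=0..5) = 1.00000 + 2.62554 + 3.44673 + 3.01651 + 1.97999 + 1.03971 = 13.10847
Tail: a^6/(6!(1−ρ)) = 327.57491/(720·0.5624) = 0.80896
P₀ = 1/(13.10847 + 0.80896) = 1/13.91742 = 0.071852

Final: 0.071852


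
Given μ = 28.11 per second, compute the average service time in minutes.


Mean service time = 1/μ = 1/28.11 second = 0.03557 second
In minutes: 0.03557 × 0.0166667 = 0.0005929 min

Final: 0.0005929 min


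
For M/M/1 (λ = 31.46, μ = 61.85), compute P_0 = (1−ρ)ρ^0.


ρ = 31.46/61.85 = 0.5086
P_n = (1−ρ)·ρ^n = (1 − 0.5086)·0.5086^0 = 0.4914·1.000000 = 0.491350

Final: 0.491350


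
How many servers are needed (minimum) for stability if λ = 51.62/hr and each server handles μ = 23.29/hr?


Stability requires cμ > λ ⇔ c > λ/μ.
λ/μ = 51.62/23.29 = 2.2164
Minimum integer c = ⌊2.2164⌋ + 1 = 3
Check: 3·23.29 = 69.87 > 51.62, while 2·23.29 = 46.58 ≤ 51.62

Final: 3 servers


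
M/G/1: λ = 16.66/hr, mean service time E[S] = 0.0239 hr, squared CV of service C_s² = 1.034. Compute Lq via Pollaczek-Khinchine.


ρ = λ·E[S] = 16.66·0.0239 = 0.3982
Lq = ρ²(1+C_s²)/(2(1−ρ)) = 0.1585·(1+1.034)/(2·0.6018)
= 0.1585·2.0340/1.2037 = 0.26791

Final: 0.26791


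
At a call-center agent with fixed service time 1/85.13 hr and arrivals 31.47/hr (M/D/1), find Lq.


ρ = 31.47/85.13 = 0.3697
M/D/1: Lq = ρ²/(2(1−ρ)) = 0.1367/(2·0.6303) = 0.10840

Final: 0.10840


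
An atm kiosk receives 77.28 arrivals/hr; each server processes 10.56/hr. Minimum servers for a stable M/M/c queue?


Stability requires cμ > λ ⇔ c > λ/μ.
λ/μ = 77.28/10.56 = 7.3182
Minimum integer c = ⌊7.3182⌋ + 1 = 8
Check: 8·10.56 = 84.48 > 77.28, while 7·10.56 = 73.92 ≤ 77.28

Final: 8 servers


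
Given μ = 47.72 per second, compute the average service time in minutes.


Mean service time = 1/μ = 1/47.72 second = 0.02096 second
In minutes: 0.02096 × 0.0166667 = 0.0003493 min

Final: 0.0003493 min


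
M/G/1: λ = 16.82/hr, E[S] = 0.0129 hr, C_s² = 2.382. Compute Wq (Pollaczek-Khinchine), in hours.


ρ = λ·E[S] = 16.82·0.0129 = 0.2170
E[S²] = E[S]²(1+C_s²) = 0.0129²·(1+2.382) = 0.0005628
Wq = λ·E[S²]/(2(1−ρ)) = 16.82·0.0005628/(2·0.7830) = 0.006045 hr

Final: 0.006045 hr


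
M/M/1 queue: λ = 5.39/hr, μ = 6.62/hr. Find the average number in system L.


ρ = λ/μ = 5.39/6.62 = 0.8142
L = ρ/(1−ρ) = 0.8142/(1 − 0.8142) = 0.8142/0.1858 = 4.3821

Final: 4.3821


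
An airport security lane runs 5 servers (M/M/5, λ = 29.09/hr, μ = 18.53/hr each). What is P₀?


a = λ/μ = 29.09/18.53 = 1.5699; ρ = a/c = 0.3140
Σ_{k=0}^{4} a^k/k! (terms k=0..4) = 1.00000 + 1.56989 + 1.23227 + 0.64484 + 0.25308 = 4.70008
Tail: a^5/(5!(1−ρ)) = 9.53546/(120·0.6860) = 0.11583
P₀ = 1/(4.70008 + 0.11583) = 1/4.81591 = 0.207645

Final: 0.207645


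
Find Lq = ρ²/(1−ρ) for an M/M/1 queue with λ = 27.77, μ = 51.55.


ρ = 27.77/51.55 = 0.5387
Lq = ρ²/(1−ρ) = 0.2902/0.4613 = 0.6291

Final: 0.6291


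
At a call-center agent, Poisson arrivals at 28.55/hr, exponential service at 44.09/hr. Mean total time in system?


W = 1/(μ−λ) = 1/(44.09 − 28.55) = 1/15.54 = 0.06435 hr

Final: 0.06435 hr


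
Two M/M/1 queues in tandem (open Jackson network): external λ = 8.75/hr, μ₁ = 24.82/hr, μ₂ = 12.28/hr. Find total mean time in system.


Each node sees arrival rate λ = 8.75/hr (tandem ⇒ throughput preserved).
W₁ = 1/(μ₁−λ) = 1/(24.82−8.75) = 0.06223 hr
W₂ = 1/(μ₂−λ) = 1/(12.28−8.75) = 0.28329 hr
W_total = W₁ + W₂ = 0.06223 + 0.28329 = 0.34551 hr

Final: 0.34551 hr


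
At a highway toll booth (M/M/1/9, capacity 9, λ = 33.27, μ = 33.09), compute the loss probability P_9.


ρ = λ/μ = 33.27/33.09 = 1.0054
P_K = (1−ρ)ρ^K/(1−ρ^(K+1)) = (-0.005440·1.050036)/(1 − 1.055748)
= -0.005712/-0.055748 = 0.102459

Final: 0.102459


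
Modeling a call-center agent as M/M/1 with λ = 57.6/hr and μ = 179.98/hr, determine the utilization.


ρ = λ/μ = 57.6/179.98 = 0.3200

Final: 0.3200


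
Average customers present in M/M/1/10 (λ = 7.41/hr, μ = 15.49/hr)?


ρ = 7.41/15.49 = 0.4784
L = ρ[1 − (K+1)ρ^K + Kρ^(K+1)] / [(1−ρ)(1−ρ^(K+1))]
Numerator: 0.4784·(1 − 11·0.0006276 + 10·0.0003002) = 0.476507
Denominator: (0.5216)·(0.999700) = 0.521470
L = 0.476507/0.521470 = 0.9138

Final: 0.9138


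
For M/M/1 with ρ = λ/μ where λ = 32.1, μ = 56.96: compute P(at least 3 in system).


ρ = 32.1/56.96 = 0.5636
P(N ≥ n) = ρ^n = 0.5636^3 = 0.178980

Final: 0.178980


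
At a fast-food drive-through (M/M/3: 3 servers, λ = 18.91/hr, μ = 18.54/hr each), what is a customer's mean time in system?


a = 1.0200; ρ = 0.3400; P₀ = 0.356118
Lq = P₀·a^c·ρ/(c!(1−ρ)²) = 0.04915
Wq = Lq/λ = 0.04915/18.91 = 0.002599 hr
W = Wq + 1/μ = 0.002599 + 0.05394 = 0.05654 hr

Final: 0.05654 hr


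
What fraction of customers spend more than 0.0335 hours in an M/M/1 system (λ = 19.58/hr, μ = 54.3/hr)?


W ~ Exponential(μ−λ) for M/M/1.
μ − λ = 54.3 − 19.58 = 34.7200
P(W > t) = e^{−(μ−λ)t} = e^{−1.1631} = 0.312510

Final: 0.312510


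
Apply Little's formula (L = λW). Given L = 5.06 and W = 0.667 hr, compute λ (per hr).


λ = L/W = 5.06/0.667 = 7.5862 /hr

Final: 7.5862 /hr


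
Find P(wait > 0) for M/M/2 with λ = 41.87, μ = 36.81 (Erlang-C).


a = λ/μ = 1.1375; ρ = a/2 = 0.5687
P₀ = 0.274916 (from M/M/c formula)
C(c,a) = [a^c/(c!(1−ρ))]·P₀ = [1.29382/(2·0.4313)]·0.274916
= 1.50002·0.274916 = 0.412378

Final: 0.412378


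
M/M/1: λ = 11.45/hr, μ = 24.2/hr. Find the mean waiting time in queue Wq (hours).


ρ = 11.45/24.2 = 0.4731
Wq = ρ/(μ−λ) = 0.4731/(24.2 − 11.45) = 0.4731/12.75 = 0.03711 hr

Final: 0.03711 hr


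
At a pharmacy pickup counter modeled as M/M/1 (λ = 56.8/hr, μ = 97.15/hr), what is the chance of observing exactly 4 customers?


ρ = 56.8/97.15 = 0.5847
P_n = (1−ρ)·ρ^n = (1 − 0.5847)·0.5847^4 = 0.4153·0.116848 = 0.048531

Final: 0.048531


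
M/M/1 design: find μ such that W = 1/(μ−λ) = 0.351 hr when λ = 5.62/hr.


W = 1/(μ−λ) ⇒ μ − λ = 1/W = 1/0.351 = 2.8490
μ = λ + 1/W = 5.62 + 2.8490 = 8.4690 per hr

Final: 8.4690 /hr


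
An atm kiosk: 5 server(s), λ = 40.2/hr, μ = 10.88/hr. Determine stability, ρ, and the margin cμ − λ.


Total capacity cμ = 5·10.88 = 54.40/hr
ρ = λ/(cμ) = 40.2/54.40 = 0.7390
Stable ⇔ ρ < 1: YES
Spare capacity = cμ − λ = 54.40 − 40.2 = 14.20/hr

Final: ρ = 0.7390; stable; margin = 14.20/hr


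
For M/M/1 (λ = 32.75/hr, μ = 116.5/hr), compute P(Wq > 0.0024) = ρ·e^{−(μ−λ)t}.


ρ = 32.75/116.5 = 0.2811
P(Wq > t) = ρ·e^{−(μ−λ)t} = 0.2811·e^{−0.2010}
= 0.2811·0.817912 = 0.229928

Final: 0.229928


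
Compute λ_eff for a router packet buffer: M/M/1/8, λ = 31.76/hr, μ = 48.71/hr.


ρ = 0.6520; P_K = (1−ρ)ρ^8/(1−ρ^9) = 0.011614
λ_eff = λ(1 − P_K) = 31.76·(1 − 0.011614) = 31.76·0.988386 = 31.3911 /hr

Final: 31.3911 /hr


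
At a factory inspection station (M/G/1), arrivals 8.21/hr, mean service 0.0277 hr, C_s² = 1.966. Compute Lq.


ρ = λ·E[S] = 8.21·0.0277 = 0.2274
Lq = ρ²(1+C_s²)/(2(1−ρ)) = 0.05172·(1+1.966)/(2·0.7726)
= 0.05172·2.9660/1.5452 = 0.09928

Final: 0.09928


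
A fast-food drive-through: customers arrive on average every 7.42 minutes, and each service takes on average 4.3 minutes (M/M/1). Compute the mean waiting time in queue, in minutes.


λ = 60/7.42 = 8.0863 /hr
μ = 60/4.3 = 13.9535 /hr
ρ = λ/μ = 8.0863/13.9535 = 0.5795
Wq = ρ/(μ−λ) = 0.5795/(13.9535−8.0863) = 0.09877 hr
In minutes: 0.09877·60 = 5.926 min

Final: 5.926 min


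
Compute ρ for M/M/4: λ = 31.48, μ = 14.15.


ρ = λ/(cμ) = 31.48/(4·14.15) = 31.48/56.60 = 0.5562

Final: 0.5562


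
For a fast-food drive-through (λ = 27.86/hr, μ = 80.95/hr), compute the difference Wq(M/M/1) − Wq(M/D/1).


ρ = 27.86/80.95 = 0.3442
Wq(M/M/1) = ρ/(μ−λ) = 0.3442/53.09 = 0.006483 hr
Wq(M/D/1) = ρ/(2(μ−λ)) = 0.003241 hr
Savings = 0.006483 − 0.003241 = 0.003241 hr

Final: 0.003241 hr


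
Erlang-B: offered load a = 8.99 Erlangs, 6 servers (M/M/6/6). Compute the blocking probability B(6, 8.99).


B(c,a) = (a^c/c!) / Σ_{k=0}^{c} a^k/k!
a^6/6! = 733.205399
Σ terms (k=0..6): 1.00000 + 8.99000 + 40.41005 + 121.09545 + 272.16202 + 489.34732 + 733.20540 = 1666.210240
B = 733.205399/1666.210240 = 0.440044

Final: 0.440044


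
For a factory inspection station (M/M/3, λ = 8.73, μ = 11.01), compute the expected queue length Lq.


a = λ/μ = 0.7929; ρ = a/3 = 0.2643
P₀ = 0.450408
Lq = P₀·a^c·ρ / (c!·(1−ρ)²) = 0.450408·0.49852·0.2643/(6·0.54125)
= 0.01827

Final: 0.01827


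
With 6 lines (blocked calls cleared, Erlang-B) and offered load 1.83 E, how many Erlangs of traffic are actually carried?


B(6,1.83) = 0.008391 (Erlang-B)
Carried load = a(1 − B) = 1.83·(1 − 0.008391) = 1.83·0.991609 = 1.8146 E

Final: 1.8146 Erlangs


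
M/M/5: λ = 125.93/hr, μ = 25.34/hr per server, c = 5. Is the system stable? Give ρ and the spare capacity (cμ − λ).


Total capacity cμ = 5·25.34 = 126.70/hr
ρ = λ/(cμ) = 125.93/126.70 = 0.9939
Stable ⇔ ρ < 1: YES
Spare capacity = cμ − λ = 126.70 − 125.93 = 0.77/hr

Final: ρ = 0.9939; stable; margin = 0.77/hr


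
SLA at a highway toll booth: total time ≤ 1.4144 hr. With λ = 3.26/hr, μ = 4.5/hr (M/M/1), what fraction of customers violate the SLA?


W ~ Exponential(μ−λ) for M/M/1.
μ − λ = 4.5 − 3.26 = 1.2400
P(W > t) = e^{−(μ−λ)t} = e^{−1.7539} = 0.173105

Final: 0.173105


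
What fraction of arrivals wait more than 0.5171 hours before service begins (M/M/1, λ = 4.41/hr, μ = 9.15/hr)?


ρ = 4.41/9.15 = 0.4820
P(Wq > t) = ρ·e^{−(μ−λ)t} = 0.4820·e^{−2.4511}
= 0.4820·0.086203 = 0.041547

Final: 0.041547


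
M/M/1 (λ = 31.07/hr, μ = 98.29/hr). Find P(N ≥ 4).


ρ = 31.07/98.29 = 0.3161
P(N ≥ n) = ρ^n = 0.3161^4 = 0.009985

Final: 0.009985


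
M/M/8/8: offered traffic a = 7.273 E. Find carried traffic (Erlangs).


B(8,7.273) = 0.194497 (Erlang-B)
Carried load = a(1 − B) = 7.273·(1 − 0.194497) = 7.273·0.805503 = 5.8584 E

Final: 5.8584 Erlangs


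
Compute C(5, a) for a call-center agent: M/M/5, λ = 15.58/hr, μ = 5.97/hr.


a = λ/μ = 2.6097; ρ = a/5 = 0.5219
P₀ = 0.071326 (from M/M/c formula)
C(c,a) = [a^c/(c!(1−ρ))]·P₀ = [121.05023/(120·0.4781)]·0.071326
= 2.11011·0.071326 = 0.150506

Final: 0.150506


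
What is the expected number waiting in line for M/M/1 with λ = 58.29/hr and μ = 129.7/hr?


ρ = 58.29/129.7 = 0.4494
Lq = ρ²/(1−ρ) = 0.2020/0.5506 = 0.3669

Final: 0.3669


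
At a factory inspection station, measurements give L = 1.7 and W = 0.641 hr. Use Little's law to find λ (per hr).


λ = L/W = 1.7/0.641 = 2.6521 /hr

Final: 2.6521 /hr


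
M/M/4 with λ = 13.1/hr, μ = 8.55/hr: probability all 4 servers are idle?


a = λ/μ = 13.1/8.55 = 1.5322; ρ = a/c = 0.3830
Σ_{k=0}^{3} a^k/k! (terms k=0..3) = 1.00000 + 1.53216 + 1.17376 + 0.59947 = 4.30539
Tail: a^4/(4!(1−ρ)) = 5.51088/(24·0.6170) = 0.37218
P₀ = 1/(4.30539 + 0.37218) = 1/4.67757 = 0.213786

Final: 0.213786


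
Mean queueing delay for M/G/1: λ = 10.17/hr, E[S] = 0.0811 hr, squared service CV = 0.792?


ρ = λ·E[S] = 10.17·0.0811 = 0.8248
E[S²] = E[S]²(1+C_s²) = 0.0811²·(1+0.792) = 0.011786
Wq = λ·E[S²]/(2(1−ρ)) = 10.17·0.011786/(2·0.1752) = 0.34206 hr

Final: 0.34206 hr


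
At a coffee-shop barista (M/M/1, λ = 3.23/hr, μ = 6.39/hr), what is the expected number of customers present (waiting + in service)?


ρ = λ/μ = 3.23/6.39 = 0.5055
L = ρ/(1−ρ) = 0.5055/(1 − 0.5055) = 0.5055/0.4945 = 1.0222

Final: 1.0222


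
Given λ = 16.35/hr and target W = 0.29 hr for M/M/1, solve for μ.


W = 1/(μ−λ) ⇒ μ − λ = 1/W = 1/0.29 = 3.4483
μ = λ + 1/W = 16.35 + 3.4483 = 19.7983 per hr

Final: 19.7983 /hr


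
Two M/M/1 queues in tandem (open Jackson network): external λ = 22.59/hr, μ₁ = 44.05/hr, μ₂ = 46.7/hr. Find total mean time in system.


Each node sees arrival rate λ = 22.59/hr (tandem ⇒ throughput preserved).
W₁ = 1/(μ₁−λ) = 1/(44.05−22.59) = 0.04660 hr
W₂ = 1/(μ₂−λ) = 1/(46.7−22.59) = 0.04148 hr
W_total = W₁ + W₂ = 0.04660 + 0.04148 = 0.08807 hr

Final: 0.08807 hr


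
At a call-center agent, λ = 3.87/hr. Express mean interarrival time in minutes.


Mean interarrival time = 1/λ = 1/3.87 hour = 0.25840 hour
In minutes: 0.25840 × 60 = 15.5039 min

Final: 15.5039 min


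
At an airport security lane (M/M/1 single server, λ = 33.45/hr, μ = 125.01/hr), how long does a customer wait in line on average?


ρ = 33.45/125.01 = 0.2676
Wq = ρ/(μ−λ) = 0.2676/(125.01 − 33.45) = 0.2676/91.56 = 0.002922 hr

Final: 0.002922 hr


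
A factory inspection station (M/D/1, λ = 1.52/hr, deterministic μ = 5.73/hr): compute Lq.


ρ = 1.52/5.73 = 0.2653
M/D/1: Lq = ρ²/(2(1−ρ)) = 0.07037/(2·0.7347) = 0.04789

Final: 0.04789


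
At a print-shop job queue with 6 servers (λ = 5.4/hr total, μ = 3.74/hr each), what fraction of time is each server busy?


ρ = λ/(cμ) = 5.4/(6·3.74) = 5.4/22.44 = 0.2406

Final: 0.2406


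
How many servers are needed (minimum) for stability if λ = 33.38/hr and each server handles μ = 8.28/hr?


Stability requires cμ > λ ⇔ c > λ/μ.
λ/μ = 33.38/8.28 = 4.0314
Minimum integer c = ⌊4.0314⌋ + 1 = 5
Check: 5·8.28 = 41.40 > 33.38, while 4·8.28 = 33.12 ≤ 33.38

Final: 5 servers


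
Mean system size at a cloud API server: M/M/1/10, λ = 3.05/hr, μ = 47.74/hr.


ρ = 3.05/47.74 = 0.06389
L = ρ[1 − (K+1)ρ^K + Kρ^(K+1)] / [(1−ρ)(1−ρ^(K+1))]
Numerator: 0.06389·(1 − 11·1.133e-12 + 10·7.238e-14) = 0.063888
Denominator: (0.9361)·(1.000000) = 0.936112
L = 0.063888/0.936112 = 0.06825

Final: 0.06825


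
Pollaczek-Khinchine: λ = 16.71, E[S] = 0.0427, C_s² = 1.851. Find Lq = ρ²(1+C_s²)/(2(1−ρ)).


ρ = λ·E[S] = 16.71·0.0427 = 0.7135
Lq = ρ²(1+C_s²)/(2(1−ρ)) = 0.5091·(1+1.851)/(2·0.2865)
= 0.5091·2.8510/0.5730 = 2.53324

Final: 2.53324


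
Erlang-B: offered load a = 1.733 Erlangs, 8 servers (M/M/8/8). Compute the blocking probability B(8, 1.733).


B(c,a) = (a^c/c!) / Σ_{k=0}^{c} a^k/k!
a^8/8! = 0.002018
Σ terms (k=0..8): 1.00000 + 1.73300 + 1.50164 + 0.86745 + 0.37582 + 0.13026 + 0.03762 + 0.009314 + 0.002018 = 5.657133
B = 0.002018/5.657133 = 0.0003567

Final: 0.0003567


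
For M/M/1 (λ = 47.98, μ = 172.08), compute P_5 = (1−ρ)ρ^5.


ρ = 47.98/172.08 = 0.2788
P_n = (1−ρ)·ρ^n = (1 − 0.2788)·0.2788^5 = 0.7212·0.001685 = 0.001215

Final: 0.001215


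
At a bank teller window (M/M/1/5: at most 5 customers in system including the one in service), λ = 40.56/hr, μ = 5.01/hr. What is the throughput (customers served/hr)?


ρ = 8.0958; P_K = (1−ρ)ρ^5/(1−ρ^6) = 0.876482
λ_eff = λ(1 − P_K) = 40.56·(1 − 0.876482) = 40.56·0.123518 = 5.0099 /hr

Final: 5.0099 /hr


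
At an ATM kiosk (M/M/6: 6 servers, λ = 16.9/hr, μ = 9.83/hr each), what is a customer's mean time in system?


a = 1.7192; ρ = 0.2865; P₀ = 0.179100
Lq = P₀·a^c·ρ/(c!(1−ρ)²) = 0.003616
Wq = Lq/λ = 0.003616/16.9 = 0.0002140 hr
W = Wq + 1/μ = 0.0002140 + 0.10173 = 0.10194 hr

Final: 0.10194 hr


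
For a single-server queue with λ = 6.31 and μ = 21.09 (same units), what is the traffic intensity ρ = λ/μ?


ρ = λ/μ = 6.31/21.09 = 0.2992

Final: 0.2992


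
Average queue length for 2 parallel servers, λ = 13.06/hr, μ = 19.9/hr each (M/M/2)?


a = λ/μ = 0.6563; ρ = a/2 = 0.3281
P₀ = 0.505865
Lq = P₀·a^c·ρ / (c!·(1−ρ)²) = 0.505865·0.43071·0.3281/(2·0.45139)
= 0.07919

Final: 0.07919


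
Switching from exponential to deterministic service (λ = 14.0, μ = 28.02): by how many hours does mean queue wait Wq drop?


ρ = 14.0/28.02 = 0.4996
Wq(M/M/1) = ρ/(μ−λ) = 0.4996/14.02 = 0.03564 hr
Wq(M/D/1) = ρ/(2(μ−λ)) = 0.01782 hr
Savings = 0.03564 − 0.01782 = 0.01782 hr

Final: 0.01782 hr


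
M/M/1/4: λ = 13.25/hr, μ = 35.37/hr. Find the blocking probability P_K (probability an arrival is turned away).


ρ = λ/μ = 13.25/35.37 = 0.3746
P_K = (1−ρ)ρ^K/(1−ρ^(K+1)) = (0.6254·0.019694)/(1 − 0.007377)
= 0.012316/0.992623 = 0.012408

Final: 0.012408


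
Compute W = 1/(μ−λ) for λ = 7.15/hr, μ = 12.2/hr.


W = 1/(μ−λ) = 1/(12.2 − 7.15) = 1/5.05 = 0.1980 hr

Final: 0.1980 hr


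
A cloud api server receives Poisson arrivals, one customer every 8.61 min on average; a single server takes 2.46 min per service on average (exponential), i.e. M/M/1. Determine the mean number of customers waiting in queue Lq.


λ = 60/8.61 = 6.9686 /hr
μ = 60/2.46 = 24.3902 /hr
ρ = λ/μ = 6.9686/24.3902 = 0.2857
Lq = ρ²/(1−ρ) = 0.08163/0.7143 = 0.1143

Final: 0.1143


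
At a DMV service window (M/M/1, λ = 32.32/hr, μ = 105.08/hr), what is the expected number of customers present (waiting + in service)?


ρ = λ/μ = 32.32/105.08 = 0.3076
L = ρ/(1−ρ) = 0.3076/(1 − 0.3076) = 0.3076/0.6924 = 0.4442

Final: 0.4442


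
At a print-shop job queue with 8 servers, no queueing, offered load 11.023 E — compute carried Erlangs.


B(8,11.023) = 0.383723 (Erlang-B)
Carried load = a(1 − B) = 11.023·(1 − 0.383723) = 11.023·0.616277 = 6.7932 E

Final: 6.7932 Erlangs


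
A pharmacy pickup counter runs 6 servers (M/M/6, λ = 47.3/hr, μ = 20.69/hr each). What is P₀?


a = λ/μ = 47.3/20.69 = 2.2861; ρ = a/c = 0.3810
Σ_{k=0}^{5} a^k/k! (terms k=0..5) = 1.00000 + 2.28613 + 2.61319 + 1.99136 + 1.13813 + 0.52038 = 9.54920
Tail: a^6/(6!(1−ρ)) = 142.75913/(720·0.6190) = 0.32033
P₀ = 1/(9.54920 + 0.32033) = 1/9.86952 = 0.101322

Final: 0.101322


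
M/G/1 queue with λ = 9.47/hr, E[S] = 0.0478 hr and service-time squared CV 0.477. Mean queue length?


ρ = λ·E[S] = 9.47·0.0478 = 0.4527
Lq = ρ²(1+C_s²)/(2(1−ρ)) = 0.2049·(1+0.477)/(2·0.5473)
= 0.2049·1.4770/1.0947 = 0.27647

Final: 0.27647


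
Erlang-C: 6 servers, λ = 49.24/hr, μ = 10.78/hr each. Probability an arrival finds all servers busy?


a = λ/μ = 4.5677; ρ = a/6 = 0.7613
P₀ = 0.008373 (from M/M/c formula)
C(c,a) = [a^c/(c!(1−ρ))]·P₀ = [9082.29702/(720·0.2387)]·0.008373
= 52.84281·0.008373 = 0.442445

Final: 0.442445


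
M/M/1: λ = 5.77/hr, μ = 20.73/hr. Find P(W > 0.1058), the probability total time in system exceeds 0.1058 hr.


W ~ Exponential(μ−λ) for M/M/1.
μ − λ = 20.73 − 5.77 = 14.9600
P(W > t) = e^{−(μ−λ)t} = e^{−1.5828} = 0.205406

Final: 0.205406


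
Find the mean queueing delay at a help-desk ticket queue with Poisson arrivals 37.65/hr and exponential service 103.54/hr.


ρ = 37.65/103.54 = 0.3636
Wq = ρ/(μ−λ) = 0.3636/(103.54 − 37.65) = 0.3636/65.89 = 0.005519 hr

Final: 0.005519 hr


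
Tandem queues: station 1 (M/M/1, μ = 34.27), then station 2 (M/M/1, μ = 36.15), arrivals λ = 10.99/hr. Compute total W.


Each node sees arrival rate λ = 10.99/hr (tandem ⇒ throughput preserved).
W₁ = 1/(μ₁−λ) = 1/(34.27−10.99) = 0.04296 hr
W₂ = 1/(μ₂−λ) = 1/(36.15−10.99) = 0.03975 hr
W_total = W₁ + W₂ = 0.04296 + 0.03975 = 0.08270 hr

Final: 0.08270 hr


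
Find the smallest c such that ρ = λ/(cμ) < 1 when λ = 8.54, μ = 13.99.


Stability requires cμ > λ ⇔ c > λ/μ.
λ/μ = 8.54/13.99 = 0.6104
Minimum integer c = ⌊0.6104⌋ + 1 = 1
Check: 1·13.99 = 13.99 > 8.54, while 0·13.99 = 0.00 ≤ 8.54

Final: 1 servers


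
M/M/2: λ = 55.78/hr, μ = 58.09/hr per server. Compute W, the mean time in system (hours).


a = 0.9602; ρ = 0.4801; P₀ = 0.351244
Lq = P₀·a^c·ρ/(c!(1−ρ)²) = 0.28765
Wq = Lq/λ = 0.28765/55.78 = 0.005157 hr
W = Wq + 1/μ = 0.005157 + 0.01721 = 0.02237 hr

Final: 0.02237 hr


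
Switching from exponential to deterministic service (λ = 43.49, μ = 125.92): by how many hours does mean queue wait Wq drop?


ρ = 43.49/125.92 = 0.3454
Wq(M/M/1) = ρ/(μ−λ) = 0.3454/82.43 = 0.004190 hr
Wq(M/D/1) = ρ/(2(μ−λ)) = 0.002095 hr
Savings = 0.004190 − 0.002095 = 0.002095 hr

Final: 0.002095 hr


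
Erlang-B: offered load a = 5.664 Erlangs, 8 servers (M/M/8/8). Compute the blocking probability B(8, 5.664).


B(c,a) = (a^c/c!) / Σ_{k=0}^{c} a^k/k!
a^8/8! = 26.270324
Σ terms (k=0..8): 1.00000 + 5.66400 + 16.04045 + 30.28437 + 42.88266 + 48.57748 + 45.85714 + 37.10498 + 26.27032 = 253.681398
B = 26.270324/253.681398 = 0.103556

Final: 0.103556


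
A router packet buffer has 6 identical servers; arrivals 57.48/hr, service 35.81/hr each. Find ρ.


ρ = λ/(cμ) = 57.48/(6·35.81) = 57.48/214.86 = 0.2675

Final: 0.2675


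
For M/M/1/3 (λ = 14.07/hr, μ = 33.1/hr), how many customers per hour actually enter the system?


ρ = 0.4251; P_K = (1−ρ)ρ^3/(1−ρ^4) = 0.045648
λ_eff = λ(1 − P_K) = 14.07·(1 − 0.045648) = 14.07·0.954352 = 13.4277 /hr

Final: 13.4277 /hr


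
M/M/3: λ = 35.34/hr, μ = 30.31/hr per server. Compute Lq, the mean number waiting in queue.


a = λ/μ = 1.1660; ρ = a/3 = 0.3887
P₀ = 0.305084
Lq = P₀·a^c·ρ / (c!·(1−ρ)²) = 0.305084·1.58505·0.3887/(6·0.37375)
= 0.08381

Final: 0.08381


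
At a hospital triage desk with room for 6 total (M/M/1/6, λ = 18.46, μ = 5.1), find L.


ρ = 18.46/5.1 = 3.6196
L = ρ[1 − (K+1)ρ^K + Kρ^(K+1)] / [(1−ρ)(1−ρ^(K+1))]
Numerator: 3.6196·(1 − 7·2248.894714 + 6·8140.116943) = 119806.987799
Denominator: (-2.6196)·(-8139.116943) = 21321.294581
L = 119806.987799/21321.294581 = 5.6191

Final: 5.6191


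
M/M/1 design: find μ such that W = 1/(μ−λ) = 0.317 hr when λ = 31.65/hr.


W = 1/(μ−λ) ⇒ μ − λ = 1/W = 1/0.317 = 3.1546
μ = λ + 1/W = 31.65 + 3.1546 = 34.8046 per hr

Final: 34.8046 /hr


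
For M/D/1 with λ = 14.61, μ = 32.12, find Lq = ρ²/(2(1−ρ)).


ρ = 14.61/32.12 = 0.4549
M/D/1: Lq = ρ²/(2(1−ρ)) = 0.2069/(2·0.5451) = 0.18976

Final: 0.18976


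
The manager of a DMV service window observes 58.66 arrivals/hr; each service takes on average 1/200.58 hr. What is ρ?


ρ = λ/μ = 58.66/200.58 = 0.2925

Final: 0.2925


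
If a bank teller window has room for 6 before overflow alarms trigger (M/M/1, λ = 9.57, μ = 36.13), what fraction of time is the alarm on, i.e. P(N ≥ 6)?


ρ = 9.57/36.13 = 0.2649
P(N ≥ n) = ρ^n = 0.2649^6 = 0.0003454

Final: 0.0003454


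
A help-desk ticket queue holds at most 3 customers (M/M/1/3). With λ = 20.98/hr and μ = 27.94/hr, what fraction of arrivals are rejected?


ρ = λ/μ = 20.98/27.94 = 0.7509
P_K = (1−ρ)ρ^K/(1−ρ^(K+1)) = (0.2491·0.423387)/(1 − 0.317919)
= 0.105468/0.682081 = 0.154627

Final: 0.154627


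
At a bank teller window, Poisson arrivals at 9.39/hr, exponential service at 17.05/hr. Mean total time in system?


W = 1/(μ−λ) = 1/(17.05 − 9.39) = 1/7.66 = 0.1305 hr

Final: 0.1305 hr


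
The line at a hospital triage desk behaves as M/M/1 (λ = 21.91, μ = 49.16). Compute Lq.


ρ = 21.91/49.16 = 0.4457
Lq = ρ²/(1−ρ) = 0.1986/0.5543 = 0.3583

Final: 0.3583


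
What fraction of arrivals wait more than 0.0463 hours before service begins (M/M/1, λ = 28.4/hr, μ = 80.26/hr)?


ρ = 28.4/80.26 = 0.3538
P(Wq > t) = ρ·e^{−(μ−λ)t} = 0.3538·e^{−2.4011}
= 0.3538·0.090617 = 0.032065

Final: 0.032065


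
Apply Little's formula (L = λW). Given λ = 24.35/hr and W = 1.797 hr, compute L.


L = λW = 24.35·1.797 = 43.7570

Final: 43.7570


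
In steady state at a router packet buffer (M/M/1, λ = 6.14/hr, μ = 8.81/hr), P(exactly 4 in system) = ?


ρ = 6.14/8.81 = 0.6969
P_n = (1−ρ)·ρ^n = (1 − 0.6969)·0.6969^4 = 0.3031·0.235923 = 0.071500

Final: 0.071500


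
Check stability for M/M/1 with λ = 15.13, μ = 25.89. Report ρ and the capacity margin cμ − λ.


Total capacity cμ = 1·25.89 = 25.89/hr
ρ = λ/(cμ) = 15.13/25.89 = 0.5844
Stable ⇔ ρ < 1: YES
Spare capacity = cμ − λ = 25.89 − 15.13 = 10.76/hr

Final: ρ = 0.5844; stable; margin = 10.76/hr


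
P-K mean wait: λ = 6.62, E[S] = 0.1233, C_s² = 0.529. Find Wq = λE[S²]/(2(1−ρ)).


ρ = λ·E[S] = 6.62·0.1233 = 0.8162
E[S²] = E[S]²(1+C_s²) = 0.1233²·(1+0.529) = 0.023245
Wq = λ·E[S²]/(2(1−ρ)) = 6.62·0.023245/(2·0.1838) = 0.41872 hr

Final: 0.41872 hr


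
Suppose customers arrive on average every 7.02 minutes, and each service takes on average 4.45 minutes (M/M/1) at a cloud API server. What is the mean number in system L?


λ = 60/7.02 = 8.5470 /hr
μ = 60/4.45 = 13.4831 /hr
ρ = λ/μ = 8.5470/13.4831 = 0.6339
L = ρ/(1−ρ) = 0.6339/0.3661 = 1.7315

Final: 1.7315


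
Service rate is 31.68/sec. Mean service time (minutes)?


Mean service time = 1/μ = 1/31.68 second = 0.03157 second
In minutes: 0.03157 × 0.0166667 = 0.0005261 min

Final: 0.0005261 min


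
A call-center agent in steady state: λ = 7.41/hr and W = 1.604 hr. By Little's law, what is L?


L = λW = 7.41·1.604 = 11.8856

Final: 11.8856


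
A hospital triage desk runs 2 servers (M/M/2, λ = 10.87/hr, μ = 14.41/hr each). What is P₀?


a = λ/μ = 10.87/14.41 = 0.7543; ρ = a/c = 0.3772
Σ_{k=0}^{1} a^k/k! (terms k=0..1) = 1.00000 + 0.75434 = 1.75434
Tail: a^2/(2!(1−ρ)) = 0.56902/(2·0.6228) = 0.45680
P₀ = 1/(1.75434 + 0.45680) = 1/2.21114 = 0.452255

Final: 0.452255


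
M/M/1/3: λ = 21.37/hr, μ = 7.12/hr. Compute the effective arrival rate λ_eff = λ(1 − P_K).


ρ = 3.0014; P_K = (1−ρ)ρ^3/(1−ρ^4) = 0.675142
λ_eff = λ(1 − P_K) = 21.37·(1 − 0.675142) = 21.37·0.324858 = 6.9422 /hr

Final: 6.9422 /hr


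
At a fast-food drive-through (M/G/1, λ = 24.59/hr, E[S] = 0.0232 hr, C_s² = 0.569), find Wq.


ρ = λ·E[S] = 24.59·0.0232 = 0.5705
E[S²] = E[S]²(1+C_s²) = 0.0232²·(1+0.569) = 0.0008445
Wq = λ·E[S²]/(2(1−ρ)) = 24.59·0.0008445/(2·0.4295) = 0.02417 hr

Final: 0.02417 hr


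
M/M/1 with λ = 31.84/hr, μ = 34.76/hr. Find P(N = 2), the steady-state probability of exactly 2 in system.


ρ = 31.84/34.76 = 0.9160
P_n = (1−ρ)·ρ^n = (1 − 0.9160)·0.9160^2 = 0.08400·0.839048 = 0.070484

Final: 0.070484


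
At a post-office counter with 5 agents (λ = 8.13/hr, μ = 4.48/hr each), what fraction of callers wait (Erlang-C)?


a = λ/μ = 1.8147; ρ = a/5 = 0.3629
P₀ = 0.162159 (from M/M/c formula)
C(c,a) = [a^c/(c!(1−ρ))]·P₀ = [19.68170/(120·0.6371)]·0.162159
= 0.25746·0.162159 = 0.041749

Final: 0.041749


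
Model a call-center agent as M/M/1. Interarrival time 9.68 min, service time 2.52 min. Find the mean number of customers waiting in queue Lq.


λ = 60/9.68 = 6.1983 /hr
μ = 60/2.52 = 23.8095 /hr
ρ = λ/μ = 6.1983/23.8095 = 0.2603
Lq = ρ²/(1−ρ) = 0.06777/0.7397 = 0.09162

Final: 0.09162


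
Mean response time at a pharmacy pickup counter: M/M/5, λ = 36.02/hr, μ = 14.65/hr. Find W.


a = 2.4587; ρ = 0.4917; P₀ = 0.083651
Lq = P₀·a^c·ρ/(c!(1−ρ)²) = 0.11923
Wq = Lq/λ = 0.11923/36.02 = 0.003310 hr
W = Wq + 1/μ = 0.003310 + 0.06826 = 0.07157 hr

Final: 0.07157 hr


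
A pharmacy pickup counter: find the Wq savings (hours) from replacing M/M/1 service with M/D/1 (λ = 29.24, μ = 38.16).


ρ = 29.24/38.16 = 0.7662
Wq(M/M/1) = ρ/(μ−λ) = 0.7662/8.92 = 0.08590 hr
Wq(M/D/1) = ρ/(2(μ−λ)) = 0.04295 hr
Savings = 0.08590 − 0.04295 = 0.04295 hr

Final: 0.04295 hr


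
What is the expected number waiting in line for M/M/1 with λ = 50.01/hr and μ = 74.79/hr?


ρ = 50.01/74.79 = 0.6687
Lq = ρ²/(1−ρ) = 0.4471/0.3313 = 1.3495

Final: 1.3495


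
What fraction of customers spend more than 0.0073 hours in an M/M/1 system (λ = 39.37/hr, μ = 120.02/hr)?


W ~ Exponential(μ−λ) for M/M/1.
μ − λ = 120.02 − 39.37 = 80.6500
P(W > t) = e^{−(μ−λ)t} = e^{−0.5887} = 0.555023

Final: 0.555023


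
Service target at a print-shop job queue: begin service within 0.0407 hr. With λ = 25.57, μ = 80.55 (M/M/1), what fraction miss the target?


ρ = 25.57/80.55 = 0.3174
P(Wq > t) = ρ·e^{−(μ−λ)t} = 0.3174·e^{−2.2377}
= 0.3174·0.106705 = 0.033873

Final: 0.033873


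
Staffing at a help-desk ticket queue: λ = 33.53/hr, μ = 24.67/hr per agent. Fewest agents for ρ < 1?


Stability requires cμ > λ ⇔ c > λ/μ.
λ/μ = 33.53/24.67 = 1.3591
Minimum integer c = ⌊1.3591⌋ + 1 = 2
Check: 2·24.67 = 49.34 > 33.53, while 1·24.67 = 24.67 ≤ 33.53

Final: 2 servers


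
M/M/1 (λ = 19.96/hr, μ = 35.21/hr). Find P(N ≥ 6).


ρ = 19.96/35.21 = 0.5669
P(N ≥ n) = ρ^n = 0.5669^6 = 0.033187

Final: 0.033187


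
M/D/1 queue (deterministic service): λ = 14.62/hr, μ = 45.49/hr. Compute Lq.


ρ = 14.62/45.49 = 0.3214
M/D/1: Lq = ρ²/(2(1−ρ)) = 0.1033/(2·0.6786) = 0.07610

Final: 0.07610


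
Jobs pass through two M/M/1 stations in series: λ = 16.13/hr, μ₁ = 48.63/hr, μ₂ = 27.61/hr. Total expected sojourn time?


Each node sees arrival rate λ = 16.13/hr (tandem ⇒ throughput preserved).
W₁ = 1/(μ₁−λ) = 1/(48.63−16.13) = 0.03077 hr
W₂ = 1/(μ₂−λ) = 1/(27.61−16.13) = 0.08711 hr
W_total = W₁ + W₂ = 0.03077 + 0.08711 = 0.11788 hr

Final: 0.11788 hr


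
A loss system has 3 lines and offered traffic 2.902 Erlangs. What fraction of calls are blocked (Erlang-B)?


B(c,a) = (a^c/c!) / Σ_{k=0}^{c} a^k/k!
a^3/3! = 4.073249
Σ terms (k=0..3): 1.00000 + 2.90200 + 4.21080 + 4.07325 = 12.186051
B = 4.073249/12.186051 = 0.334255

Final: 0.334255


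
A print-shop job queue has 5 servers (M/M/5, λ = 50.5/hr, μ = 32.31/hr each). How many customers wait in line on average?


a = λ/μ = 1.5630; ρ = a/5 = 0.3126
P₀ = 0.209093
Lq = P₀·a^c·ρ / (c!·(1−ρ)²) = 0.209093·9.32765·0.3126/(120·0.47252)
= 0.01075

Final: 0.01075


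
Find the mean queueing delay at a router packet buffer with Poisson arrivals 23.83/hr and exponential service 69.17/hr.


ρ = 23.83/69.17 = 0.3445
Wq = ρ/(μ−λ) = 0.3445/(69.17 − 23.83) = 0.3445/45.34 = 0.007598 hr

Final: 0.007598 hr


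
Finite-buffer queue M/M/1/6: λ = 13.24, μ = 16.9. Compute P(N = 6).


ρ = λ/μ = 13.24/16.9 = 0.7834
P_K = (1−ρ)ρ^K/(1−ρ^(K+1)) = (0.2166·0.231211)/(1 − 0.181138)
= 0.050073/0.818862 = 0.061149

Final: 0.061149


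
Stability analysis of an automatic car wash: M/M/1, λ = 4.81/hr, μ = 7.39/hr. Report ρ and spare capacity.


Total capacity cμ = 1·7.39 = 7.39/hr
ρ = λ/(cμ) = 4.81/7.39 = 0.6509
Stable ⇔ ρ < 1: YES
Spare capacity = cμ − λ = 7.39 − 4.81 = 2.58/hr

Final: ρ = 0.6509; stable; margin = 2.58/hr


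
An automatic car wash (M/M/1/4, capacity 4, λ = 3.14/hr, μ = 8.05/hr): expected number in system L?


ρ = 3.14/8.05 = 0.3901
L = ρ[1 − (K+1)ρ^K + Kρ^(K+1)] / [(1−ρ)(1−ρ^(K+1))]
Numerator: 0.3901·(1 − 5·0.023149 + 4·0.009030) = 0.359003
Denominator: (0.6099)·(0.990970) = 0.604430
L = 0.359003/0.604430 = 0.5940

Final: 0.5940


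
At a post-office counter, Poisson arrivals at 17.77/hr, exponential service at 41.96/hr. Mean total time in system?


W = 1/(μ−λ) = 1/(41.96 − 17.77) = 1/24.19 = 0.04134 hr

Final: 0.04134 hr


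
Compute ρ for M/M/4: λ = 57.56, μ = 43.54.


ρ = λ/(cμ) = 57.56/(4·43.54) = 57.56/174.16 = 0.3305

Final: 0.3305


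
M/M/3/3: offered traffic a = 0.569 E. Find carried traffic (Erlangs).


B(3,0.569) = 0.017429 (Erlang-B)
Carried load = a(1 − B) = 0.569·(1 − 0.017429) = 0.569·0.982571 = 0.5591 E

Final: 0.5591 Erlangs


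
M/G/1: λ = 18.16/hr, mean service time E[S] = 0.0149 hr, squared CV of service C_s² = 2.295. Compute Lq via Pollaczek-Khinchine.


ρ = λ·E[S] = 18.16·0.0149 = 0.2706
Lq = ρ²(1+C_s²)/(2(1−ρ)) = 0.07322·(1+2.295)/(2·0.7294)
= 0.07322·3.2950/1.4588 = 0.16537

Final: 0.16537


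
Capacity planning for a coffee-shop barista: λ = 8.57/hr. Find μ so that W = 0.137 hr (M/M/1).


W = 1/(μ−λ) ⇒ μ − λ = 1/W = 1/0.137 = 7.2993
μ = λ + 1/W = 8.57 + 7.2993 = 15.8693 per hr

Final: 15.8693 /hr


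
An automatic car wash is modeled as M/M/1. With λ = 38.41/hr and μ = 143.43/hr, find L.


ρ = λ/μ = 38.41/143.43 = 0.2678
L = ρ/(1−ρ) = 0.2678/(1 − 0.2678) = 0.2678/0.7322 = 0.3657

Final: 0.3657


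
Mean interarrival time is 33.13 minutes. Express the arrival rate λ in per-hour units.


λ = 1/(interarrival time) in consistent units.
1 hour = 60 min, so λ = 60/33.13 = 1.8110 per hour

Final: 1.8110 /hr


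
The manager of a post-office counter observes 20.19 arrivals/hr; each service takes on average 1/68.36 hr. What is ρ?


ρ = λ/μ = 20.19/68.36 = 0.2953

Final: 0.2953


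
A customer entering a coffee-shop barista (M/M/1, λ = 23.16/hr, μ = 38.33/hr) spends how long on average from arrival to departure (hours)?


W = 1/(μ−λ) = 1/(38.33 − 23.16) = 1/15.17 = 0.06592 hr

Final: 0.06592 hr
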